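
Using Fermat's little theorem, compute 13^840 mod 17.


Fermat's little theorem: if p is prime and gcd(a,p)=1, then a^(p-1) ≡ 1 (mod p)
p = 17 is prime, gcd(13,17) = 1
Reduce exponent: 840 mod 16 = 8
So 13^840 ≡ 13^8 (mod 17)
13^8 mod 17 = 1

13^840 ≡ 1 (mod 17)


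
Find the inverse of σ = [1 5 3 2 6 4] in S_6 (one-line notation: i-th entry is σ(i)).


To find σ⁻¹, swap domain and range:
σ(1) = 1 → σ⁻¹(1) = 1
σ(2) = 5 → σ⁻¹(5) = 2
σ(3) = 3 → σ⁻¹(3) = 3
σ(4) = 2 → σ⁻¹(2) = 4
σ(5) = 6 → σ⁻¹(6) = 5
σ(6) = 4 → σ⁻¹(4) = 6

σ⁻¹ = [1 4 3 6 2 5]


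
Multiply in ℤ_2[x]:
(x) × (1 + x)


Expand and collect like terms; reduce coefficients mod 2:
x^0: 0·1 = 0 ≡ 0 (mod 2)
x^1: 0·1 + 1·1 = 1 ≡ 1 (mod 2)
x^2: 1·1 = 1 ≡ 1 (mod 2)
Result: x + x^2

f · g = x + x^2


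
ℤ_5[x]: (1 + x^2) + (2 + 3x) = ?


Add coefficients mod 5:
x^0: 1 + 2 = 3 (mod 5)
x^1: 0 + 3 = 3 (mod 5)
x^2: 1 + 0 = 1 (mod 5)
Result: 3 + 3x + x^2

f + g = 3 + 3x + x^2


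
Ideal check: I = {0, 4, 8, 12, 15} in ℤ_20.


Check ideal conditions for I = {0, 4, 8, 12, 15} in ℤ_20:
(1) I is an additive subgroup? No
(2) For r ∈ ℤ_20 and a ∈ I: r·a ∈ I? No  [counterexample: r=2, a=8, r·a mod 20 = 16 ∉ I]

No, I is not an ideal of ℤ_20


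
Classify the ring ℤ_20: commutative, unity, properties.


ℤ_20 is a commutative ring with unity 1; 20 = 2×10 is composite, so 2·10 ≡ 0 gives zero divisors (not an integral domain)
Commutative: Yes
Integral domain: No
Has unity: Yes

ℤ_20: Commutative=Yes, Unity=Yes


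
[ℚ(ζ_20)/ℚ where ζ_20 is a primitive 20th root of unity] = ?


[ℚ(ζ_n):ℚ] = deg Φ_n(x) = φ(n). Here φ(20) = 8

[ℚ(ζ_20)/ℚ where ζ_20 is a primitive 20th root of unity] = 8


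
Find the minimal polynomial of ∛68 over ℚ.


∛68 satisfies x³ - 68 = 0, irreducible over ℚ (no rational root; 68 is not a perfect cube)

Minimal polynomial: x³ - 68


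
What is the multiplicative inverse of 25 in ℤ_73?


Use the extended Euclidean algorithm to write 1 = 25·s + 73·t; then s mod 73 is the inverse.
Euclidean algorithm:
  25 = 0·73 + 25
  73 = 2·25 + 23
  25 = 1·23 + 2
  23 = 11·2 + 1
  2 = 2·1 + 0
gcd(25,73) = 1
Back-substitution gives: 25·(-35) + 73·(12) = 1
So 25⁻¹ ≡ -35 ≡ 38 (mod 73)
Check: 25 × 38 = 950 ≡ 1 (mod 73) ✓

25⁻¹ ≡ 38 (mod 73)


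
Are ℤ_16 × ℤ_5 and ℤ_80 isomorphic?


Comparing ℤ_16 × ℤ_5 and ℤ_80:
gcd(16,5) = 1, so ℤ_16 × ℤ_5 ≅ ℤ_80 (CRT)

Yes, ℤ_16 × ℤ_5 ≅ ℤ_80


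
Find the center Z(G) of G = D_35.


Z(G) = {g ∈ G | gx = xg for all x ∈ G}
For odd n, Z(D_n) = {e}: no nontrivial rotation commutes with all reflections

Z(D_35) = {e}


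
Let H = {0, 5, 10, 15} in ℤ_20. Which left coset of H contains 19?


19 + H = {19 + h (mod 20) : h ∈ H}
19+0=19, 19+5=4, 19+10=9, 19+15=14
19 + H = {4, 9, 14, 19} = 4 + H

19 + H = {4, 9, 14, 19}


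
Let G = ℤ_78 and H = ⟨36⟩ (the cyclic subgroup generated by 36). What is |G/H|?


|⟨36⟩| = n / gcd(36, 78) = 78 / 6 = 13
H is normal (ℤ_78 is abelian).
|G/H| = |G| / |H| = 78 / 13 = 6

|G/H| = 6


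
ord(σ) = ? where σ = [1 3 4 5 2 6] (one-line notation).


Cycle decomposition: (2 3 4 5)
Cycle lengths: 4
Order = lcm(4) = 4

ord(σ) = 4


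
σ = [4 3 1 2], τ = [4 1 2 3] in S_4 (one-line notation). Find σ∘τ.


σ∘τ: apply τ first, then σ
1 →τ 4 →σ 2
2 →τ 1 →σ 4
3 →τ 2 →σ 3
4 →τ 3 →σ 1

σ∘τ = [2 4 3 1]


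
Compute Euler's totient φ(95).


Factor n: 95 = 5 × 19
φ(n) = n · ∏(1 - 1/p) over distinct primes p | n
φ(95) = 95 · (1 - 1/5) · (1 - 1/19) = 72

φ(95) = 72


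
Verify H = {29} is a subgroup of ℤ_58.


Subgroup test for H = {29} in (ℤ_58, +):
(1) 0 ∈ H? No
(2) Closure: for all a,b ∈ H, (a+b) mod 58 ∈ H? No  [counterexample: 29 + 29 = 0 ∉ H]
(3) Inverses: for all a ∈ H, -a mod 58 ∈ H? Yes

No, H is not a subgroup of ℤ_58


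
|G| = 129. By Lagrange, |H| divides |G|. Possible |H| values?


Lagrange's theorem: |H| divides |G|
|G| = 129
Divisors of 129: 1, 3, 43, 129

Possible subgroup orders: {1, 3, 43, 129}


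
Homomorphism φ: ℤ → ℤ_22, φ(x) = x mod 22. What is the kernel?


Kernel = preimage of identity
ker(φ) = {x ∈ ℤ : x ≡ 0 (mod 22)} = 22ℤ = {0, ±22, ±44, ...}

ker(φ) = 22ℤ


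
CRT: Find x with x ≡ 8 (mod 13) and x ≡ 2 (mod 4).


m₁ = 13, m₂ = 4, gcd = 1, so CRT applies. M = m₁·m₂ = 52
Let M₁ = M/m₁ = 4, M₂ = M/m₂ = 13
Find y₁ ≡ M₁⁻¹ (mod m₁): 4⁻¹ ≡ 10 (mod 13)
Find y₂ ≡ M₂⁻¹ (mod m₂): 13⁻¹ ≡ 1 (mod 4)
x = a₁·M₁·y₁ + a₂·M₂·y₂ = 8·4·10 + 2·13·1 = 346
Reduce mod 52: x ≡ 34
Check: 34 mod 13 = 8 ✓, 34 mod 4 = 2 ✓

x ≡ 34 (mod 52)


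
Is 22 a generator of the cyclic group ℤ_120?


g generates ℤ_n iff gcd(g, n) = 1
gcd(22, 120) = 2
Since gcd = 2 ≠ 1, ⟨22⟩ has order 60 < 120, so 22 is not a generator.

No, 22 does not generate ℤ_120


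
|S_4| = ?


|S_n| = n! (number of permutations of n symbols)
|S_4| = 4! = 24

|S_4| = 24


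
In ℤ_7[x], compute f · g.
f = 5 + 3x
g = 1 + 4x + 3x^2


Expand and collect like terms; reduce coefficients mod 7:
x^0: 5·1 = 5 ≡ 5 (mod 7)
x^1: 5·4 + 3·1 = 23 ≡ 2 (mod 7)
x^2: 5·3 + 3·4 = 27 ≡ 6 (mod 7)
x^3: 3·3 = 9 ≡ 2 (mod 7)
Result: 5 + 2x + 6x^2 + 2x^3

f · g = 5 + 2x + 6x^2 + 2x^3


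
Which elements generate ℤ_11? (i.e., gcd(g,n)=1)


g generates ℤ_n iff gcd(g,n) = 1
Checking each g ∈ {1,...,10}:
gcd(1,11) = 1
gcd(2,11) = 1
gcd(3,11) = 1
gcd(4,11) = 1
gcd(5,11) = 1
gcd(6,11) = 1
gcd(7,11) = 1
gcd(8,11) = 1
gcd(9,11) = 1
gcd(10,11) = 1
Generators: {1, 2, 3, 4, 5, 6, 7, 8, 9, 10}
Number of generators = φ(11) = 10

Generators of ℤ_11 = {1, 2, 3, 4, 5, 6, 7, 8, 9, 10}


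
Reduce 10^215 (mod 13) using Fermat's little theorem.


Fermat's little theorem: if p is prime and gcd(a,p)=1, then a^(p-1) ≡ 1 (mod p)
p = 13 is prime, gcd(10,13) = 1
Reduce exponent: 215 mod 12 = 11
So 10^215 ≡ 10^11 (mod 13)
10^11 mod 13 = 4

10^215 ≡ 4 (mod 13)


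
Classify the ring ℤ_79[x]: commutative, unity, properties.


ℤ_79 is a field (n prime), so ℤ_79[x] is a commutative integral domain with unity
Commutative: Yes
Integral domain: Yes
Has unity: Yes

ℤ_79[x]: Commutative=Yes, Unity=Yes


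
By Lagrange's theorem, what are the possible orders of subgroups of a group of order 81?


Lagrange's theorem: |H| divides |G|
|G| = 81
Divisors of 81: 1, 3, 9, 27, 81

Possible subgroup orders: {1, 3, 9, 27, 81}


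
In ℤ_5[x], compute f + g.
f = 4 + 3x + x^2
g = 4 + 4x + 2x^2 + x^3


Add coefficients mod 5:
x^0: 4 + 4 = 3 (mod 5)
x^1: 3 + 4 = 2 (mod 5)
x^2: 1 + 2 = 3 (mod 5)
x^3: 0 + 1 = 1 (mod 5)
Result: 3 + 2x + 3x^2 + x^3

f + g = 3 + 2x + 3x^2 + x^3


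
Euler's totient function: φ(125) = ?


Factor n: 125 = 5^3
φ(n) = n · ∏(1 - 1/p) over distinct primes p | n
φ(125) = 125 · (1 - 1/5) = 100

φ(125) = 100


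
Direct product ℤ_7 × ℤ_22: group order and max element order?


|ℤ_7 × ℤ_22| = 7 × 22 = 154
Max element order = lcm(7,22) = 154
Cyclic? Yes (gcd=1)

|ℤ_7×ℤ_22| = 154, max element order = 154


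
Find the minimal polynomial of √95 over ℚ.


√95 satisfies x² - 95 = 0, irreducible over ℚ since 95 is squarefree

Minimal polynomial: x² - 95


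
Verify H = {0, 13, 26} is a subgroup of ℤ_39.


Subgroup test for H = {0, 13, 26} in (ℤ_39, +):
(1) 0 ∈ H? Yes
(2) Closure: for all a,b ∈ H, (a+b) mod 39 ∈ H? Yes
(3) Inverses: for all a ∈ H, -a mod 39 ∈ H? Yes

Yes, H is a subgroup of ℤ_39


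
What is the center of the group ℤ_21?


Z(G) = {g ∈ G | gx = xg for all x ∈ G}
ℤ_21 is abelian, so Z(G) = G

Z(ℤ_21) = ℤ_21


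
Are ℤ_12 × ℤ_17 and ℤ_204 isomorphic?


Comparing ℤ_12 × ℤ_17 and ℤ_204:
gcd(12,17) = 1, so ℤ_12 × ℤ_17 ≅ ℤ_204 (CRT)

Yes, ℤ_12 × ℤ_17 ≅ ℤ_204


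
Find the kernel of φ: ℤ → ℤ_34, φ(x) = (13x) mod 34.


Kernel = preimage of identity
ker(φ) = {x ∈ ℤ : 13x ≡ 0 (mod 34)}. gcd(13,34) = 1, so 13x ≡ 0 (mod 34) ⟺ x ≡ 0 (mod 34/1 = 34). Hence ker(φ) = 34ℤ

ker(φ) = 34ℤ


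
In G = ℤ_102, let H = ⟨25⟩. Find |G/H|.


|⟨25⟩| = n / gcd(25, 102) = 102 / 1 = 102
H is normal (ℤ_102 is abelian).
|G/H| = |G| / |H| = 102 / 102 = 1

|G/H| = 1


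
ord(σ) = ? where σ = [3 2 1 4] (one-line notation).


Cycle decomposition: (1 3)
Cycle lengths: 2
Order = lcm(2) = 2

ord(σ) = 2


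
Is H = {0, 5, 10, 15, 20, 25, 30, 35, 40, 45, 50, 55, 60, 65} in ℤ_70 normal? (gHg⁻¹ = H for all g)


H = {0, 5, 10, 15, 20, 25, 30, 35, 40, 45, 50, 55, 60, 65} in ℤ_70
ℤ_70 is abelian; every subgroup of an abelian group is normal

Yes, normal subgroup


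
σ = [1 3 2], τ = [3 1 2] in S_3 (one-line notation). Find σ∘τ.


σ∘τ: apply τ first, then σ
1 →τ 3 →σ 2
2 →τ 1 →σ 1
3 →τ 2 →σ 3

σ∘τ = [2 1 3]


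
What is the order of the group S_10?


|S_n| = n! (number of permutations of n symbols)
|S_10| = 10! = 3628800

|S_10| = 3628800


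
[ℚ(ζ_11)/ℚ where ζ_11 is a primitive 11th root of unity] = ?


[ℚ(ζ_n):ℚ] = deg Φ_n(x) = φ(n). Here φ(11) = 10

[ℚ(ζ_11)/ℚ where ζ_11 is a primitive 11th root of unity] = 10


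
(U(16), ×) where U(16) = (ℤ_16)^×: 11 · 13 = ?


Operation: multiplication mod 16
11 · 13 = (a × b) mod 16 with a = 11, b = 13

11 · 13 = 15


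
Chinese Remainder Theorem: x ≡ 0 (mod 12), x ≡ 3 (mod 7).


m₁ = 12, m₂ = 7, gcd = 1, so CRT applies. M = m₁·m₂ = 84
Let M₁ = M/m₁ = 7, M₂ = M/m₂ = 12
Find y₁ ≡ M₁⁻¹ (mod m₁): 7⁻¹ ≡ 7 (mod 12)
Find y₂ ≡ M₂⁻¹ (mod m₂): 12⁻¹ ≡ 3 (mod 7)
x = a₁·M₁·y₁ + a₂·M₂·y₂ = 0·7·7 + 3·12·3 = 108
Reduce mod 84: x ≡ 24
Check: 24 mod 12 = 0 ✓, 24 mod 7 = 3 ✓

x ≡ 24 (mod 84)


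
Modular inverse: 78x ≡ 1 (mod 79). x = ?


Use the extended Euclidean algorithm to write 1 = 78·s + 79·t; then s mod 79 is the inverse.
Euclidean algorithm:
  78 = 0·79 + 78
  79 = 1·78 + 1
  78 = 78·1 + 0
gcd(78,79) = 1
Back-substitution gives: 78·(-1) + 79·(1) = 1
So 78⁻¹ ≡ -1 ≡ 78 (mod 79)
Check: 78 × 78 = 6084 ≡ 1 (mod 79) ✓

78⁻¹ ≡ 78 (mod 79)


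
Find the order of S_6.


|S_n| = n! (number of permutations of n symbols)
|S_6| = 6! = 720

|S_6| = 720


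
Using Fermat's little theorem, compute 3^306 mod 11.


Fermat's little theorem: if p is prime and gcd(a,p)=1, then a^(p-1) ≡ 1 (mod p)
p = 11 is prime, gcd(3,11) = 1
Reduce exponent: 306 mod 10 = 6
So 3^306 ≡ 3^6 (mod 11)
3^6 mod 11 = 3

3^306 ≡ 3 (mod 11)


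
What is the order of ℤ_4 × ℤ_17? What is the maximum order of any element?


|ℤ_4 × ℤ_17| = 4 × 17 = 68
Max element order = lcm(4,17) = 68
Cyclic? Yes (gcd=1)

|ℤ_4×ℤ_17| = 68, max element order = 68


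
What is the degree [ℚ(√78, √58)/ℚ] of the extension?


[ℚ(√78,√58):ℚ] = [ℚ(√78,√58):ℚ(√78)]·[ℚ(√78):ℚ] = 2·2 = 4

[ℚ(√78, √58)/ℚ] = 4


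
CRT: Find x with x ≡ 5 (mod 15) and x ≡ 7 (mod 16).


m₁ = 15, m₂ = 16, gcd = 1, so CRT applies. M = m₁·m₂ = 240
Let M₁ = M/m₁ = 16, M₂ = M/m₂ = 15
Find y₁ ≡ M₁⁻¹ (mod m₁): 16⁻¹ ≡ 1 (mod 15)
Find y₂ ≡ M₂⁻¹ (mod m₂): 15⁻¹ ≡ 15 (mod 16)
x = a₁·M₁·y₁ + a₂·M₂·y₂ = 5·16·1 + 7·15·15 = 1655
Reduce mod 240: x ≡ 215
Check: 215 mod 15 = 5 ✓, 215 mod 16 = 7 ✓

x ≡ 215 (mod 240)


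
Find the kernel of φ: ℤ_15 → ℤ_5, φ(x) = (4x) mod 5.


Kernel = preimage of identity
ker(φ) = {x ∈ ℤ_15 : 4x ≡ 0 (mod 5)}. Since 5 | 15, φ is well-defined. The kernel is the cyclic subgroup ⟨5⟩ of ℤ_15 (order 3), i.e. {0, 5, 10}

ker(φ) = {0, 5, 10}


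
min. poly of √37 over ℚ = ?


√37 satisfies x² - 37 = 0, irreducible over ℚ since 37 is squarefree

Minimal polynomial: x² - 37


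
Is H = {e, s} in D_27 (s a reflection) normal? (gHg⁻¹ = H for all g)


H = {e, s} in D_27 (s a reflection)
r·s·r⁻¹ = sr⁻² ≠ s for n ≥ 3, so {e, s} is not closed under conjugation

No, not a normal subgroup


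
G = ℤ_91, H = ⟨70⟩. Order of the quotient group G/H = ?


|⟨70⟩| = n / gcd(70, 91) = 91 / 7 = 13
H is normal (ℤ_91 is abelian).
|G/H| = |G| / |H| = 91 / 13 = 7

|G/H| = 7


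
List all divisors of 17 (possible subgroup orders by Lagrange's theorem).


Lagrange's theorem: |H| divides |G|
|G| = 17
Divisors of 17: 1, 17

Possible subgroup orders: {1, 17}


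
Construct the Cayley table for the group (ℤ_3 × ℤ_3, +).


Elements: {(0,0), (0,1), (0,2), (1,0), (1,1), (1,2), (2,0), (2,1), (2,2)}
Operation: componentwise addition mod (3, 3)
Entry (a, b) = ((a₁+b₁) mod 3, (a₂+b₂) mod 3)

Cayley table:
      | (0,0) | (0,1) | (0,2) | (1,0) | (1,1) | (1,2) | (2,0) | (2,1) | (2,2)
(0,0) | (0,0) | (0,1) | (0,2) | (1,0) | (1,1) | (1,2) | (2,0) | (2,1) | (2,2)
(0,1) | (0,1) | (0,2) | (0,0) | (1,1) | (1,2) | (1,0) | (2,1) | (2,2) | (2,0)
(0,2) | (0,2) | (0,0) | (0,1) | (1,2) | (1,0) | (1,1) | (2,2) | (2,0) | (2,1)
(1,0) | (1,0) | (1,1) | (1,2) | (2,0) | (2,1) | (2,2) | (0,0) | (0,1) | (0,2)
(1,1) | (1,1) | (1,2) | (1,0) | (2,1) | (2,2) | (2,0) | (0,1) | (0,2) | (0,0)
(1,2) | (1,2) | (1,0) | (1,1) | (2,2) | (2,0) | (2,1) | (0,2) | (0,0) | (0,1)
(2,0) | (2,0) | (2,1) | (2,2) | (0,0) | (0,1) | (0,2) | (1,0) | (1,1) | (1,2)
(2,1) | (2,1) | (2,2) | (2,0) | (0,1) | (0,2) | (0,0) | (1,1) | (1,2) | (1,0)
(2,2) | (2,2) | (2,0) | (2,1) | (0,2) | (0,0) | (0,1) | (1,2) | (1,0) | (1,1)


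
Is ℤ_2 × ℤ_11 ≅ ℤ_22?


Comparing ℤ_2 × ℤ_11 and ℤ_22:
gcd(2,11) = 1, so ℤ_2 × ℤ_11 ≅ ℤ_22 (CRT)

Yes, ℤ_2 × ℤ_11 ≅ ℤ_22


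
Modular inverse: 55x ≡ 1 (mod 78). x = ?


Use the extended Euclidean algorithm to write 1 = 55·s + 78·t; then s mod 78 is the inverse.
Euclidean algorithm:
  55 = 0·78 + 55
  78 = 1·55 + 23
  55 = 2·23 + 9
  23 = 2·9 + 5
  9 = 1·5 + 4
  5 = 1·4 + 1
  4 = 4·1 + 0
gcd(55,78) = 1
Back-substitution gives: 55·(-17) + 78·(12) = 1
So 55⁻¹ ≡ -17 ≡ 61 (mod 78)
Check: 55 × 61 = 3355 ≡ 1 (mod 78) ✓

55⁻¹ ≡ 61 (mod 78)


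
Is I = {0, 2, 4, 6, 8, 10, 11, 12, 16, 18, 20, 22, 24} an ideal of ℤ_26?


Check ideal conditions for I = {0, 2, 4, 6, 8, 10, 11, 12, 16, 18, 20, 22, 24} in ℤ_26:
(1) I is an additive subgroup? No
(2) For r ∈ ℤ_26 and a ∈ I: r·a ∈ I? No  [counterexample: r=2, a=20, r·a mod 26 = 14 ∉ I]

No, I is not an ideal of ℤ_26


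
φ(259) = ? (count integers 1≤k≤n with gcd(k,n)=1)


Factor n: 259 = 7 × 37
φ(n) = n · ∏(1 - 1/p) over distinct primes p | n
φ(259) = 259 · (1 - 1/7) · (1 - 1/37) = 216

φ(259) = 216


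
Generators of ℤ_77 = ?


g generates ℤ_n iff gcd(g,n) = 1
Prime factors of 77: 7, 11
Generators are g ∈ {1,...,76} not divisible by any of these primes.
Generators: {1, 2, 3, 4, 5, 6, 8, 9, 10, 12, 13, 15, 16, 17, 18, 19, 20, 23, 24, 25, 26, 27, 29, 30, 31, 32, 34, 36, 37, 38, 39, 40, 41, 43, 45, 46, 47, 48, 50, 51, 52, 53, 54, 57, 58, 59, 60, 61, 62, 64, 65, 67, 68, 69, 71, 72, 73, 74, 75, 76}
Number of generators = φ(77) = 60

Generators of ℤ_77 = {1, 2, 3, 4, 5, 6, 8, 9, 10, 12, 13, 15, 16, 17, 18, 19, 20, 23, 24, 25, 26, 27, 29, 30, 31, 32, 34, 36, 37, 38, 39, 40, 41, 43, 45, 46, 47, 48, 50, 51, 52, 53, 54, 57, 58, 59, 60, 61, 62, 64, 65, 67, 68, 69, 71, 72, 73, 74, 75, 76}


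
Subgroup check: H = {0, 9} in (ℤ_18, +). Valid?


Subgroup test for H = {0, 9} in (ℤ_18, +):
(1) 0 ∈ H? Yes
(2) Closure: for all a,b ∈ H, (a+b) mod 18 ∈ H? Yes
(3) Inverses: for all a ∈ H, -a mod 18 ∈ H? Yes

Yes, H is a subgroup of ℤ_18


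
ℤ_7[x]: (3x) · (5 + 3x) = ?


Expand and collect like terms; reduce coefficients mod 7:
x^0: 0·5 = 0 ≡ 0 (mod 7)
x^1: 0·3 + 3·5 = 15 ≡ 1 (mod 7)
x^2: 3·3 = 9 ≡ 2 (mod 7)
Result: x + 2x^2

f · g = x + 2x^2


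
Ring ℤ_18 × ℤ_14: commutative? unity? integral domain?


Direct product ring; commutative with unity (1,1); but (1,0)·(0,1) = (0,0) gives zero divisors, so not an integral domain
Commutative: Yes
Integral domain: No
Has unity: Yes

ℤ_18 × ℤ_14: Commutative=Yes, Unity=Yes


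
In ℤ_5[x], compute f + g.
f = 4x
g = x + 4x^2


Add coefficients mod 5:
x^0: 0 + 0 = 0 (mod 5)
x^1: 4 + 1 = 0 (mod 5)
x^2: 0 + 4 = 4 (mod 5)
Result: 4x^2

f + g = 4x^2


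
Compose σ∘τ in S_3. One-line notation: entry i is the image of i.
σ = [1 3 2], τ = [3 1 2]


σ∘τ: apply τ first, then σ
1 →τ 3 →σ 2
2 →τ 1 →σ 1
3 →τ 2 →σ 3

σ∘τ = [2 1 3]


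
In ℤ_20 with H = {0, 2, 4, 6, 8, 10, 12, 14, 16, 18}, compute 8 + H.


8 + H = {8 + h (mod 20) : h ∈ H}
8+0=8, 8+2=10, 8+4=12, 8+6=14, 8+8=16, 8+10=18, 8+12=0, 8+14=2, 8+16=4, 8+18=6
8 + H = {0, 2, 4, 6, 8, 10, 12, 14, 16, 18} = 0 + H

8 + H = {0, 2, 4, 6, 8, 10, 12, 14, 16, 18}


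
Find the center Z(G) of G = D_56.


Z(G) = {g ∈ G | gx = xg for all x ∈ G}
For even n, Z(D_n) = {e, r^(n/2)}: the 180° rotation r^28 commutes with every reflection and rotation

Z(D_56) = {e, r^28}


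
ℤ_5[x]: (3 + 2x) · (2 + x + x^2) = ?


Expand and collect like terms; reduce coefficients mod 5:
x^0: 3·2 = 6 ≡ 1 (mod 5)
x^1: 3·1 + 2·2 = 7 ≡ 2 (mod 5)
x^2: 3·1 + 2·1 = 5 ≡ 0 (mod 5)
x^3: 2·1 = 2 ≡ 2 (mod 5)
Result: 1 + 2x + 2x^3

f · g = 1 + 2x + 2x^3


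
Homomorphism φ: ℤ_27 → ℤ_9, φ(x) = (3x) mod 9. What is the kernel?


Kernel = preimage of identity
ker(φ) = {x ∈ ℤ_27 : 3x ≡ 0 (mod 9)}. Since 9 | 27, φ is well-defined. The kernel is the cyclic subgroup ⟨3⟩ of ℤ_27 (order 9), i.e. {0, 3, 6, 9, 12, 15, 18, 21, 24}

ker(φ) = {0, 3, 6, 9, 12, 15, 18, 21, 24}


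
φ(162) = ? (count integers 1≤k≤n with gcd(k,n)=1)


Factor n: 162 = 2 × 3^4
φ(n) = n · ∏(1 - 1/p) over distinct primes p | n
φ(162) = 162 · (1 - 1/2) · (1 - 1/3) = 54

φ(162) = 54


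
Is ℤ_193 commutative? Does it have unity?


ℤ_193 is a commutative ring with unity 1; 193 is prime, so ℤ_193 is a field (hence an integral domain)
Commutative: Yes
Integral domain: Yes
Has unity: Yes

ℤ_193: Commutative=Yes, Unity=Yes


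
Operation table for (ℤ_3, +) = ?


Elements: {0, 1, 2}
Operation: addition mod 3
Entry (a, b) = (a + b) mod 3

Cayley table:
  | 0 | 1 | 2
0 | 0 | 1 | 2
1 | 1 | 2 | 0
2 | 2 | 0 | 1


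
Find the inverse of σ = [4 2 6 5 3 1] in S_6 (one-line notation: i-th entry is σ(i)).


To find σ⁻¹, swap domain and range:
σ(1) = 4 → σ⁻¹(4) = 1
σ(2) = 2 → σ⁻¹(2) = 2
σ(3) = 6 → σ⁻¹(6) = 3
σ(4) = 5 → σ⁻¹(5) = 4
σ(5) = 3 → σ⁻¹(3) = 5
σ(6) = 1 → σ⁻¹(1) = 6

σ⁻¹ = [6 2 5 1 4 3]


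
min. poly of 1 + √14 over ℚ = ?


Let α = 1 + √14. Then α - 1 = √14, so (α - 1)² = 14, giving α² - 2α - 13 = 0. Degree 2 and α ∉ ℚ, so this is the minimal polynomial.

Minimal polynomial: x² - 2x - 13


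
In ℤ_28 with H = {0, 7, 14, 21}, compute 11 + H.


11 + H = {11 + h (mod 28) : h ∈ H}
11+0=11, 11+7=18, 11+14=25, 11+21=4
11 + H = {4, 11, 18, 25} = 4 + H

11 + H = {4, 11, 18, 25}


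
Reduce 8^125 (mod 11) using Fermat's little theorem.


Fermat's little theorem: if p is prime and gcd(a,p)=1, then a^(p-1) ≡ 1 (mod p)
p = 11 is prime, gcd(8,11) = 1
Reduce exponent: 125 mod 10 = 5
So 8^125 ≡ 8^5 (mod 11)
8^5 mod 11 = 10

8^125 ≡ 10 (mod 11)


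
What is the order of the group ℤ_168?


ℤ_n has n elements.

|ℤ_168| = 168


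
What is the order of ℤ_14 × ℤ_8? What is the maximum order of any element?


|ℤ_14 × ℤ_8| = 14 × 8 = 112
Max element order = lcm(14,8) = 56
Cyclic? No (gcd=2)

|ℤ_14×ℤ_8| = 112, max element order = 56


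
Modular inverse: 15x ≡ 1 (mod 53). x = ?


Use the extended Euclidean algorithm to write 1 = 15·s + 53·t; then s mod 53 is the inverse.
Euclidean algorithm:
  15 = 0·53 + 15
  53 = 3·15 + 8
  15 = 1·8 + 7
  8 = 1·7 + 1
  7 = 7·1 + 0
gcd(15,53) = 1
Back-substitution gives: 15·(-7) + 53·(2) = 1
So 15⁻¹ ≡ -7 ≡ 46 (mod 53)
Check: 15 × 46 = 690 ≡ 1 (mod 53) ✓

15⁻¹ ≡ 46 (mod 53)


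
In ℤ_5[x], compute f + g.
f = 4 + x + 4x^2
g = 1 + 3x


Add coefficients mod 5:
x^0: 4 + 1 = 0 (mod 5)
x^1: 1 + 3 = 4 (mod 5)
x^2: 4 + 0 = 4 (mod 5)
Result: 4x + 4x^2

f + g = 4x + 4x^2


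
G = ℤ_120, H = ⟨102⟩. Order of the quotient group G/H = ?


|⟨102⟩| = n / gcd(102, 120) = 120 / 6 = 20
H is normal (ℤ_120 is abelian).
|G/H| = |G| / |H| = 120 / 20 = 6

|G/H| = 6


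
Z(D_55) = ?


Z(G) = {g ∈ G | gx = xg for all x ∈ G}
For odd n, Z(D_n) = {e}: no nontrivial rotation commutes with all reflections

Z(D_55) = {e}


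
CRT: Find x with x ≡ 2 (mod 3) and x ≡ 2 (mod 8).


m₁ = 3, m₂ = 8, gcd = 1, so CRT applies. M = m₁·m₂ = 24
Let M₁ = M/m₁ = 8, M₂ = M/m₂ = 3
Find y₁ ≡ M₁⁻¹ (mod m₁): 8⁻¹ ≡ 2 (mod 3)
Find y₂ ≡ M₂⁻¹ (mod m₂): 3⁻¹ ≡ 3 (mod 8)
x = a₁·M₁·y₁ + a₂·M₂·y₂ = 2·8·2 + 2·3·3 = 50
Reduce mod 24: x ≡ 2
Check: 2 mod 3 = 2 ✓, 2 mod 8 = 2 ✓

x ≡ 2 (mod 24)


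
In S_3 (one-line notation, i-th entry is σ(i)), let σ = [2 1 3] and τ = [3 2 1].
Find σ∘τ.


σ∘τ: apply τ first, then σ
1 →τ 3 →σ 3
2 →τ 2 →σ 1
3 →τ 1 →σ 2

σ∘τ = [3 1 2]


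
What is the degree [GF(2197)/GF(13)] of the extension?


GF(2197) = GF(13^3), so the extension degree is 3

[GF(2197)/GF(13)] = 3


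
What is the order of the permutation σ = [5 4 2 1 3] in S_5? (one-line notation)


Cycle decomposition: (1 5 3 2 4)
Cycle lengths: 5
Order = lcm(5) = 5

ord(σ) = 5


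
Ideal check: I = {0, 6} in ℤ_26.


Check ideal conditions for I = {0, 6} in ℤ_26:
(1) I is an additive subgroup? No
(2) For r ∈ ℤ_26 and a ∈ I: r·a ∈ I? No  [counterexample: r=2, a=6, r·a mod 26 = 12 ∉ I]

No, I is not an ideal of ℤ_26


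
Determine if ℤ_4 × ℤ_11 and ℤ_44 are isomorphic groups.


Comparing ℤ_4 × ℤ_11 and ℤ_44:
gcd(4,11) = 1, so ℤ_4 × ℤ_11 ≅ ℤ_44 (CRT)

Yes, ℤ_4 × ℤ_11 ≅ ℤ_44


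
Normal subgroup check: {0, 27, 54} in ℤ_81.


H = {0, 27, 54} in ℤ_81
ℤ_81 is abelian; every subgroup of an abelian group is normal

Yes, normal subgroup


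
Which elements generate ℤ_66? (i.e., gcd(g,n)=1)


g generates ℤ_n iff gcd(g,n) = 1
Prime factors of 66: 2, 3, 11
Generators are g ∈ {1,...,65} not divisible by any of these primes.
Generators: {1, 5, 7, 13, 17, 19, 23, 25, 29, 31, 35, 37, 41, 43, 47, 49, 53, 59, 61, 65}
Number of generators = φ(66) = 20

Generators of ℤ_66 = {1, 5, 7, 13, 17, 19, 23, 25, 29, 31, 35, 37, 41, 43, 47, 49, 53, 59, 61, 65}


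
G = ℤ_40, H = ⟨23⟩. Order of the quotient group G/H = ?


|⟨23⟩| = n / gcd(23, 40) = 40 / 1 = 40
H is normal (ℤ_40 is abelian).
|G/H| = |G| / |H| = 40 / 40 = 1

|G/H| = 1


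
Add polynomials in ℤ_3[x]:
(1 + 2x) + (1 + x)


Add coefficients mod 3:
x^0: 1 + 1 = 2 (mod 3)
x^1: 2 + 1 = 0 (mod 3)
Result: 2

f + g = 2


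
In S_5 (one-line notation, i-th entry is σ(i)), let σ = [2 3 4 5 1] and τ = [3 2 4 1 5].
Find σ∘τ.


σ∘τ: apply τ first, then σ
1 →τ 3 →σ 4
2 →τ 2 →σ 3
3 →τ 4 →σ 5
4 →τ 1 →σ 2
5 →τ 5 →σ 1

σ∘τ = [4 3 5 2 1]


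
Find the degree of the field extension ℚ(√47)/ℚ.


√47 has minimal polynomial x² - 47 (irreducible over ℚ since 47 is squarefree)

[ℚ(√47)/ℚ] = 2


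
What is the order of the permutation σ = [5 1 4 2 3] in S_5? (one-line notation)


Cycle decomposition: (1 5 3 4 2)
Cycle lengths: 5
Order = lcm(5) = 5

ord(σ) = 5


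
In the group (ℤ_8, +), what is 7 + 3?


Operation: addition mod 8
7 + 3 = (a + b) mod 8 with a = 7, b = 3

7 + 3 = 2


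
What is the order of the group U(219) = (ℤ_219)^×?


U(n) is the group of units mod n; |U(n)| = φ(n)
|U(219)| = φ(219) = 144

|U(219) = (ℤ_219)^×| = 144


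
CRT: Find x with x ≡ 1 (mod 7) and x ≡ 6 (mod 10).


m₁ = 7, m₂ = 10, gcd = 1, so CRT applies. M = m₁·m₂ = 70
Let M₁ = M/m₁ = 10, M₂ = M/m₂ = 7
Find y₁ ≡ M₁⁻¹ (mod m₁): 10⁻¹ ≡ 5 (mod 7)
Find y₂ ≡ M₂⁻¹ (mod m₂): 7⁻¹ ≡ 3 (mod 10)
x = a₁·M₁·y₁ + a₂·M₂·y₂ = 1·10·5 + 6·7·3 = 176
Reduce mod 70: x ≡ 36
Check: 36 mod 7 = 1 ✓, 36 mod 10 = 6 ✓

x ≡ 36 (mod 70)


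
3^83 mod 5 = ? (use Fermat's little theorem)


Fermat's little theorem: if p is prime and gcd(a,p)=1, then a^(p-1) ≡ 1 (mod p)
p = 5 is prime, gcd(3,5) = 1
Reduce exponent: 83 mod 4 = 3
So 3^83 ≡ 3^3 (mod 5)
3^3 mod 5 = 2

3^83 ≡ 2 (mod 5)


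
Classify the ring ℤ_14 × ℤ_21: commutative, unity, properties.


Direct product ring; commutative with unity (1,1); but (1,0)·(0,1) = (0,0) gives zero divisors, so not an integral domain
Commutative: Yes
Integral domain: No
Has unity: Yes

ℤ_14 × ℤ_21: Commutative=Yes, Unity=Yes


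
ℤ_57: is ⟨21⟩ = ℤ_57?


g generates ℤ_n iff gcd(g, n) = 1
gcd(21, 57) = 3
Since gcd = 3 ≠ 1, ⟨21⟩ has order 19 < 57, so 21 is not a generator.

No, 21 does not generate ℤ_57


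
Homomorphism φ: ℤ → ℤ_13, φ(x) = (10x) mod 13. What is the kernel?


Kernel = preimage of identity
ker(φ) = {x ∈ ℤ : 10x ≡ 0 (mod 13)}. gcd(10,13) = 1, so 10x ≡ 0 (mod 13) ⟺ x ≡ 0 (mod 13/1 = 13). Hence ker(φ) = 13ℤ

ker(φ) = 13ℤ


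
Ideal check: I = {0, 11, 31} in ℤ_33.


Check ideal conditions for I = {0, 11, 31} in ℤ_33:
(1) I is an additive subgroup? No
(2) For r ∈ ℤ_33 and a ∈ I: r·a ∈ I? No  [counterexample: r=2, a=11, r·a mod 33 = 22 ∉ I]

No, I is not an ideal of ℤ_33


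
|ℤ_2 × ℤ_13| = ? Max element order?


|ℤ_2 × ℤ_13| = 2 × 13 = 26
Max element order = lcm(2,13) = 26
Cyclic? Yes (gcd=1)

|ℤ_2×ℤ_13| = 26, max element order = 26


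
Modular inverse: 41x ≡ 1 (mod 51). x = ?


Use the extended Euclidean algorithm to write 1 = 41·s + 51·t; then s mod 51 is the inverse.
Euclidean algorithm:
  41 = 0·51 + 41
  51 = 1·41 + 10
  41 = 4·10 + 1
  10 = 10·1 + 0
gcd(41,51) = 1
Back-substitution gives: 41·(5) + 51·(-4) = 1
So 41⁻¹ ≡ 5 ≡ 5 (mod 51)
Check: 41 × 5 = 205 ≡ 1 (mod 51) ✓

41⁻¹ ≡ 5 (mod 51)


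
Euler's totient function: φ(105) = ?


Factor n: 105 = 3 × 5 × 7
φ(n) = n · ∏(1 - 1/p) over distinct primes p | n
φ(105) = 105 · (1 - 1/3) · (1 - 1/5) · (1 - 1/7) = 48

φ(105) = 48


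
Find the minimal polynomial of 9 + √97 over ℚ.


Let α = 9 + √97. Then α - 9 = √97, so (α - 9)² = 97, giving α² - 18α - 16 = 0. Degree 2 and α ∉ ℚ, so this is the minimal polynomial.

Minimal polynomial: x² - 18x - 16


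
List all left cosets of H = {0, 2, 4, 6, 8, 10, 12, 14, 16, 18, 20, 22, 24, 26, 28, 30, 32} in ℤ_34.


H = {0, 2, 4, 6, 8, 10, 12, 14, 16, 18, 20, 22, 24, 26, 28, 30, 32}, |H| = 17
Number of cosets = |G|/|H| = 34/17 = 2
0 + H = {0, 2, 4, 6, 8, 10, 12, 14, 16, 18, 20, 22, 24, 26, 28, 30, 32}
1 + H = {1, 3, 5, 7, 9, 11, 13, 15, 17, 19, 21, 23, 25, 27, 29, 31, 33}

Cosets: 0+H={0,2,4,6,8,10,12,14,16,18,20,22,24,26,28,30,32}; 1+H={1,3,5,7,9,11,13,15,17,19,21,23,25,27,29,31,33}


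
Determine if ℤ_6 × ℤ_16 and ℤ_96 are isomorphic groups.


Comparing ℤ_6 × ℤ_16 and ℤ_96:
gcd(6,16) = 2 ≠ 1. Max element order in ℤ_6×ℤ_16 is lcm(6,16) = 48 < 96, so it has no element of order 96

No, ℤ_6 × ℤ_16 ≇ ℤ_96


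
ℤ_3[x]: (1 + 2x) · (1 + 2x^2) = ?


Expand and collect like terms; reduce coefficients mod 3:
x^0: 1·1 = 1 ≡ 1 (mod 3)
x^1: 1·0 + 2·1 = 2 ≡ 2 (mod 3)
x^2: 1·2 + 2·0 = 2 ≡ 2 (mod 3)
x^3: 2·2 = 4 ≡ 1 (mod 3)
Result: 1 + 2x + 2x^2 + x^3

f · g = 1 + 2x + 2x^2 + x^3


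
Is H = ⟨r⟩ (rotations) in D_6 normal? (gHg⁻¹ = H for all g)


H = ⟨r⟩ (rotations) in D_6
The rotation subgroup ⟨r⟩ has index 2 in D_6, so it is normal

Yes, normal subgroup


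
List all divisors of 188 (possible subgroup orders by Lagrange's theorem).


Lagrange's theorem: |H| divides |G|
|G| = 188
Divisors of 188: 1, 2, 4, 47, 94, 188

Possible subgroup orders: {1, 2, 4, 47, 94, 188}


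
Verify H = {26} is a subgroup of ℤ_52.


Subgroup test for H = {26} in (ℤ_52, +):
(1) 0 ∈ H? No
(2) Closure: for all a,b ∈ H, (a+b) mod 52 ∈ H? No  [counterexample: 26 + 26 = 0 ∉ H]
(3) Inverses: for all a ∈ H, -a mod 52 ∈ H? Yes

No, H is not a subgroup of ℤ_52


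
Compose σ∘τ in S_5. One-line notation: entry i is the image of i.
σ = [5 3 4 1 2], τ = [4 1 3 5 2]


σ∘τ: apply τ first, then σ
1 →τ 4 →σ 1
2 →τ 1 →σ 5
3 →τ 3 →σ 4
4 →τ 5 →σ 2
5 →τ 2 →σ 3

σ∘τ = [1 5 4 2 3]


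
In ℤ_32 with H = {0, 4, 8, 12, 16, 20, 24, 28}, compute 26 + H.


26 + H = {26 + h (mod 32) : h ∈ H}
26+0=26, 26+4=30, 26+8=2, 26+12=6, 26+16=10, 26+20=14, 26+24=18, 26+28=22
26 + H = {2, 6, 10, 14, 18, 22, 26, 30} = 2 + H

26 + H = {2, 6, 10, 14, 18, 22, 26, 30}


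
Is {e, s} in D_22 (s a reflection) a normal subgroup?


H = {e, s} in D_22 (s a reflection)
r·s·r⁻¹ = sr⁻² ≠ s for n ≥ 3, so {e, s} is not closed under conjugation

No, not a normal subgroup


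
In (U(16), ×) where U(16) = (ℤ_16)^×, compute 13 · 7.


Operation: multiplication mod 16
13 · 7 = (a × b) mod 16 with a = 13, b = 7

13 · 7 = 11


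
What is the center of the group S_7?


Z(G) = {g ∈ G | gx = xg for all x ∈ G}
S_n is non-abelian for n ≥ 3; Z(S_7) is trivial

Z(S_7) = {e}


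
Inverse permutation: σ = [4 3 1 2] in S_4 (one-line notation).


To find σ⁻¹, swap domain and range:
σ(1) = 4 → σ⁻¹(4) = 1
σ(2) = 3 → σ⁻¹(3) = 2
σ(3) = 1 → σ⁻¹(1) = 3
σ(4) = 2 → σ⁻¹(2) = 4

σ⁻¹ = [3 4 2 1]


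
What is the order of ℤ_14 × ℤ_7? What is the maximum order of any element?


|ℤ_14 × ℤ_7| = 14 × 7 = 98
Max element order = lcm(14,7) = 14
Cyclic? No (gcd=7)

|ℤ_14×ℤ_7| = 98, max element order = 14


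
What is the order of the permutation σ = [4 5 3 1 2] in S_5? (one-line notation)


Cycle decomposition: (1 4) (2 5)
Cycle lengths: 2, 2
Order = lcm(2, 2) = 2

ord(σ) = 2


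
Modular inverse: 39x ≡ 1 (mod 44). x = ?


Use the extended Euclidean algorithm to write 1 = 39·s + 44·t; then s mod 44 is the inverse.
Euclidean algorithm:
  39 = 0·44 + 39
  44 = 1·39 + 5
  39 = 7·5 + 4
  5 = 1·4 + 1
  4 = 4·1 + 0
gcd(39,44) = 1
Back-substitution gives: 39·(-9) + 44·(8) = 1
So 39⁻¹ ≡ -9 ≡ 35 (mod 44)
Check: 39 × 35 = 1365 ≡ 1 (mod 44) ✓

39⁻¹ ≡ 35 (mod 44)


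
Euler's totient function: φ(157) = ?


Factor n: 157 = 157
φ(n) = n · ∏(1 - 1/p) over distinct primes p | n
φ(157) = 157 · (1 - 1/157) = 156

φ(157) = 156


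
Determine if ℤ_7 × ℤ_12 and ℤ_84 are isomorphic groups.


Comparing ℤ_7 × ℤ_12 and ℤ_84:
gcd(7,12) = 1, so ℤ_7 × ℤ_12 ≅ ℤ_84 (CRT)

Yes, ℤ_7 × ℤ_12 ≅ ℤ_84


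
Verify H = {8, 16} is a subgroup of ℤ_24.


Subgroup test for H = {8, 16} in (ℤ_24, +):
(1) 0 ∈ H? No
(2) Closure: for all a,b ∈ H, (a+b) mod 24 ∈ H? No  [counterexample: 8 + 16 = 0 ∉ H]
(3) Inverses: for all a ∈ H, -a mod 24 ∈ H? Yes

No, H is not a subgroup of ℤ_24


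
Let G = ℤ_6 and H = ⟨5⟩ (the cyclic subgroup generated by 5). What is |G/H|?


|⟨5⟩| = n / gcd(5, 6) = 6 / 1 = 6
H is normal (ℤ_6 is abelian).
|G/H| = |G| / |H| = 6 / 6 = 1

|G/H| = 1


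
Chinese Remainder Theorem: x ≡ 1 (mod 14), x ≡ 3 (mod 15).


m₁ = 14, m₂ = 15, gcd = 1, so CRT applies. M = m₁·m₂ = 210
Let M₁ = M/m₁ = 15, M₂ = M/m₂ = 14
Find y₁ ≡ M₁⁻¹ (mod m₁): 15⁻¹ ≡ 1 (mod 14)
Find y₂ ≡ M₂⁻¹ (mod m₂): 14⁻¹ ≡ 14 (mod 15)
x = a₁·M₁·y₁ + a₂·M₂·y₂ = 1·15·1 + 3·14·14 = 603
Reduce mod 210: x ≡ 183
Check: 183 mod 14 = 1 ✓, 183 mod 15 = 3 ✓

x ≡ 183 (mod 210)


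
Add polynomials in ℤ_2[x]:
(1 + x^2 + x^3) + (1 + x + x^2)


Add coefficients mod 2:
x^0: 1 + 1 = 0 (mod 2)
x^1: 0 + 1 = 1 (mod 2)
x^2: 1 + 1 = 0 (mod 2)
x^3: 1 + 0 = 1 (mod 2)
Result: x + x^3

f + g = x + x^3


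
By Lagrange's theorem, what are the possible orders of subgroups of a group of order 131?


Lagrange's theorem: |H| divides |G|
|G| = 131
Divisors of 131: 1, 131

Possible subgroup orders: {1, 131}


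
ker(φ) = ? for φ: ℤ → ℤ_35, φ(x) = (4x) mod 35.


Kernel = preimage of identity
ker(φ) = {x ∈ ℤ : 4x ≡ 0 (mod 35)}. gcd(4,35) = 1, so 4x ≡ 0 (mod 35) ⟺ x ≡ 0 (mod 35/1 = 35). Hence ker(φ) = 35ℤ

ker(φ) = 35ℤ


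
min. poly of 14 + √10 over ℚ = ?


Let α = 14 + √10. Then α - 14 = √10, so (α - 14)² = 10, giving α² - 28α + 186 = 0. Degree 2 and α ∉ ℚ, so this is the minimal polynomial.

Minimal polynomial: x² - 28x + 186


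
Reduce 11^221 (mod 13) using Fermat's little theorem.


Fermat's little theorem: if p is prime and gcd(a,p)=1, then a^(p-1) ≡ 1 (mod p)
p = 13 is prime, gcd(11,13) = 1
Reduce exponent: 221 mod 12 = 5
So 11^221 ≡ 11^5 (mod 13)
11^5 mod 13 = 7

11^221 ≡ 7 (mod 13)


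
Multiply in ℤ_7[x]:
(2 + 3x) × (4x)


Expand and collect like terms; reduce coefficients mod 7:
x^0: 2·0 = 0 ≡ 0 (mod 7)
x^1: 2·4 + 3·0 = 8 ≡ 1 (mod 7)
x^2: 3·4 = 12 ≡ 5 (mod 7)
Result: x + 5x^2

f · g = x + 5x^2


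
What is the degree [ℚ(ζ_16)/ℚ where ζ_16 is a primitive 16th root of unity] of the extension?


[ℚ(ζ_n):ℚ] = deg Φ_n(x) = φ(n). Here φ(16) = 8

[ℚ(ζ_16)/ℚ where ζ_16 is a primitive 16th root of unity] = 8


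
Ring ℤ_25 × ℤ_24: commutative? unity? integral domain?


Direct product ring; commutative with unity (1,1); but (1,0)·(0,1) = (0,0) gives zero divisors, so not an integral domain
Commutative: Yes
Integral domain: No
Has unity: Yes

ℤ_25 × ℤ_24: Commutative=Yes, Unity=Yes


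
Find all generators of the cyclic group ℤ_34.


g generates ℤ_n iff gcd(g,n) = 1
Prime factors of 34: 2, 17
Generators are g ∈ {1,...,33} not divisible by any of these primes.
Generators: {1, 3, 5, 7, 9, 11, 13, 15, 19, 21, 23, 25, 27, 29, 31, 33}
Number of generators = φ(34) = 16

Generators of ℤ_34 = {1, 3, 5, 7, 9, 11, 13, 15, 19, 21, 23, 25, 27, 29, 31, 33}


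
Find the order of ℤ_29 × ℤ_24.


|A × B| = |A| · |B|
|ℤ_29 × ℤ_24| = 29 × 24 = 696

|ℤ_29 × ℤ_24| = 696


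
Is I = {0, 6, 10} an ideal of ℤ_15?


Check ideal conditions for I = {0, 6, 10} in ℤ_15:
(1) I is an additive subgroup? No
(2) For r ∈ ℤ_15 and a ∈ I: r·a ∈ I? No  [counterexample: r=2, a=6, r·a mod 15 = 12 ∉ I]

No, I is not an ideal of ℤ_15


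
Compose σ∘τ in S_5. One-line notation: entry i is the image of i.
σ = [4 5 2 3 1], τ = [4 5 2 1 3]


σ∘τ: apply τ first, then σ
1 →τ 4 →σ 3
2 →τ 5 →σ 1
3 →τ 2 →σ 5
4 →τ 1 →σ 4
5 →τ 3 →σ 2

σ∘τ = [3 1 5 4 2]


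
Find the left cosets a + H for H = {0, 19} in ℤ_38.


H = {0, 19}, |H| = 2
Number of cosets = |G|/|H| = 38/2 = 19
0 + H = {0, 19}
1 + H = {1, 20}
2 + H = {2, 21}
3 + H = {3, 22}
4 + H = {4, 23}
5 + H = {5, 24}
6 + H = {6, 25}
7 + H = {7, 26}
8 + H = {8, 27}
9 + H = {9, 28}
10 + H = {10, 29}
11 + H = {11, 30}
12 + H = {12, 31}
13 + H = {13, 32}
14 + H = {14, 33}
15 + H = {15, 34}
16 + H = {16, 35}
17 + H = {17, 36}
18 + H = {18, 37}

Cosets: 0+H={0,19}; 1+H={1,20}; 2+H={2,21}; 3+H={3,22}; 4+H={4,23}; 5+H={5,24}; 6+H={6,25}; 7+H={7,26}; 8+H={8,27}; 9+H={9,28}; 10+H={10,29}; 11+H={11,30}; 12+H={12,31}; 13+H={13,32}; 14+H={14,33}; 15+H={15,34}; 16+H={16,35}; 17+H={17,36}; 18+H={18,37}


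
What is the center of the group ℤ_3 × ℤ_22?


Z(G) = {g ∈ G | gx = xg for all x ∈ G}
Direct product of abelian groups is abelian, so Z(G) = G

Z(ℤ_3 × ℤ_22) = ℤ_3 × ℤ_22


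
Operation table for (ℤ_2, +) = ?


Elements: {0, 1}
Operation: addition mod 2
Entry (a, b) = (a + b) mod 2

Cayley table:
  | 0 | 1
0 | 0 | 1
1 | 1 | 0


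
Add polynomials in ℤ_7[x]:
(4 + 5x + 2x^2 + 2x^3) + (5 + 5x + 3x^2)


Add coefficients mod 7:
x^0: 4 + 5 = 2 (mod 7)
x^1: 5 + 5 = 3 (mod 7)
x^2: 2 + 3 = 5 (mod 7)
x^3: 2 + 0 = 2 (mod 7)
Result: 2 + 3x + 5x^2 + 2x^3

f + g = 2 + 3x + 5x^2 + 2x^3


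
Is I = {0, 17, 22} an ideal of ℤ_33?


Check ideal conditions for I = {0, 17, 22} in ℤ_33:
(1) I is an additive subgroup? No
(2) For r ∈ ℤ_33 and a ∈ I: r·a ∈ I? No  [counterexample: r=2, a=17, r·a mod 33 = 1 ∉ I]

No, I is not an ideal of ℤ_33


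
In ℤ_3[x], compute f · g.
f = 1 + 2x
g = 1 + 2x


Expand and collect like terms; reduce coefficients mod 3:
x^0: 1·1 = 1 ≡ 1 (mod 3)
x^1: 1·2 + 2·1 = 4 ≡ 1 (mod 3)
x^2: 2·2 = 4 ≡ 1 (mod 3)
Result: 1 + x + x^2

f · g = 1 + x + x^2


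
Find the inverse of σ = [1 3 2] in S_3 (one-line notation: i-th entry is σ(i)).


To find σ⁻¹, swap domain and range:
σ(1) = 1 → σ⁻¹(1) = 1
σ(2) = 3 → σ⁻¹(3) = 2
σ(3) = 2 → σ⁻¹(2) = 3

σ⁻¹ = [1 3 2]


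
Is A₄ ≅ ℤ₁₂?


Comparing A₄ and ℤ₁₂:
A₄ is non-abelian, ℤ₁₂ is abelian

No, A₄ ≇ ℤ₁₂


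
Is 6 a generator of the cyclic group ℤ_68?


g generates ℤ_n iff gcd(g, n) = 1
gcd(6, 68) = 2
Since gcd = 2 ≠ 1, ⟨6⟩ has order 34 < 68, so 6 is not a generator.

No, 6 does not generate ℤ_68


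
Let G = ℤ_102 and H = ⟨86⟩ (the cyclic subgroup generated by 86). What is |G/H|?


|⟨86⟩| = n / gcd(86, 102) = 102 / 2 = 51
H is normal (ℤ_102 is abelian).
|G/H| = |G| / |H| = 102 / 51 = 2

|G/H| = 2


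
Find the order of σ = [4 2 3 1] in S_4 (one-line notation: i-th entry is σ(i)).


Cycle decomposition: (1 4)
Cycle lengths: 2
Order = lcm(2) = 2

ord(σ) = 2


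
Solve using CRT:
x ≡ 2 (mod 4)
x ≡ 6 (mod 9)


m₁ = 4, m₂ = 9, gcd = 1, so CRT applies. M = m₁·m₂ = 36
Let M₁ = M/m₁ = 9, M₂ = M/m₂ = 4
Find y₁ ≡ M₁⁻¹ (mod m₁): 9⁻¹ ≡ 1 (mod 4)
Find y₂ ≡ M₂⁻¹ (mod m₂): 4⁻¹ ≡ 7 (mod 9)
x = a₁·M₁·y₁ + a₂·M₂·y₂ = 2·9·1 + 6·4·7 = 186
Reduce mod 36: x ≡ 6
Check: 6 mod 4 = 2 ✓, 6 mod 9 = 6 ✓

x ≡ 6 (mod 36)


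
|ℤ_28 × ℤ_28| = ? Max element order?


|ℤ_28 × ℤ_28| = 28 × 28 = 784
Max element order = lcm(28,28) = 28
Cyclic? No (gcd=28)

|ℤ_28×ℤ_28| = 784, max element order = 28


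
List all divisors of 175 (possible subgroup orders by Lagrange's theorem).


Lagrange's theorem: |H| divides |G|
|G| = 175
Divisors of 175: 1, 5, 7, 25, 35, 175

Possible subgroup orders: {1, 5, 7, 25, 35, 175}


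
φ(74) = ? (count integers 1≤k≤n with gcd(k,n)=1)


Factor n: 74 = 2 × 37
φ(n) = n · ∏(1 - 1/p) over distinct primes p | n
φ(74) = 74 · (1 - 1/2) · (1 - 1/37) = 36

φ(74) = 36


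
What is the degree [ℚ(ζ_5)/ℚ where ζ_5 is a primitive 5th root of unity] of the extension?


[ℚ(ζ_n):ℚ] = deg Φ_n(x) = φ(n). Here φ(5) = 4

[ℚ(ζ_5)/ℚ where ζ_5 is a primitive 5th root of unity] = 4


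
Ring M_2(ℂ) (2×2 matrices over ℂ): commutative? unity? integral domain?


Matrix multiplication is non-commutative for n ≥ 2; the identity matrix I is the unity; singular matrices give zero divisors, so not an integral domain
Commutative: No
Integral domain: No
Has unity: Yes

M_2(ℂ) (2×2 matrices over ℂ): Commutative=No, Unity=Yes
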